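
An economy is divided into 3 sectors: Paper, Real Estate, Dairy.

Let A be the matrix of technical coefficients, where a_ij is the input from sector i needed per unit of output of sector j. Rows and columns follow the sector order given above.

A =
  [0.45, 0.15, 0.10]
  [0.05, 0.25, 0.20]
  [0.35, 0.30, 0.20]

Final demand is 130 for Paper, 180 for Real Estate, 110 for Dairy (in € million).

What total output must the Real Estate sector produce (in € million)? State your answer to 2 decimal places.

x_2 = 395.05

I − A =
  [   0.55    -0.15    -0.10]
  [  -0.05     0.75    -0.20]
  [  -0.35    -0.30     0.80]
Cofactors of I−A, C_ij = (−1)^(i+j)·(minor ij) (rows/columns in the sector order above):
  C_11 = (0.75)(0.80) − (-0.20)(-0.30) = 0.5400
  C_12 = −[(-0.05)(0.80) − (-0.20)(-0.35)] = 0.1100
  C_13 = (-0.05)(-0.30) − (0.75)(-0.35) = 0.2775
  C_21 = −[(-0.15)(0.80) − (-0.10)(-0.30)] = 0.1500
  C_22 = (0.55)(0.80) − (-0.10)(-0.35) = 0.4050
  C_23 = −[(0.55)(-0.30) − (-0.15)(-0.35)] = 0.2175
  C_31 = (-0.15)(-0.20) − (-0.10)(0.75) = 0.1050
  C_32 = −[(0.55)(-0.20) − (-0.10)(-0.05)] = 0.1150
  C_33 = (0.55)(0.75) − (-0.15)(-0.05) = 0.4050
det(I−A) = Σ_j (I−A)_1j·C_1j = (0.55)(0.5400) + (-0.15)(0.1100) + (-0.10)(0.2775) = 0.25275
adj(I−A) = Cᵀ =
  [ 0.5400   0.1500   0.1050]
  [ 0.1100   0.4050   0.1150]
  [ 0.2775   0.2175   0.4050]
(I − A)⁻¹ = adj(I−A) / det(I−A) ≈
  [   2.1365     0.5935     0.4154]
  [   0.4352     1.6024     0.4550]
  [   1.0979     0.8605     1.6024]
x = (I − A)⁻¹ d = adj(I−A)·d / det(I−A), with det(I−A) = 0.25275:
  x_1 = (0.5400·130 + 0.1500·180 + 0.1050·110) / 0.25275 = 108.75 / 0.25275 ≈ 430.27
  x_2 = (0.1100·130 + 0.4050·180 + 0.1150·110) / 0.25275 = 99.85 / 0.25275 ≈ 395.05
  x_3 = (0.2775·130 + 0.2175·180 + 0.4050·110) / 0.25275 = 119.775 / 0.25275 ≈ 473.89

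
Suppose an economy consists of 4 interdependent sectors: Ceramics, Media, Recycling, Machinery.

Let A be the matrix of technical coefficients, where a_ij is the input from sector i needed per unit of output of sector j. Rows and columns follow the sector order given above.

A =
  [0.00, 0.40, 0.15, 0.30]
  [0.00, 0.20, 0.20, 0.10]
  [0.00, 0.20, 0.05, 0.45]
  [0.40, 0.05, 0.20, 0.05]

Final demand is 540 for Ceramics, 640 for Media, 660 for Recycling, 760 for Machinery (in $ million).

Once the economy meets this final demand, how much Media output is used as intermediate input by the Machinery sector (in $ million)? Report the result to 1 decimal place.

I − A =
  [   1.00    -0.40    -0.15    -0.30]
  [   0.00     0.80    -0.20    -0.10]
  [   0.00    -0.20     0.95    -0.45]
  [  -0.40    -0.05    -0.20     0.95]
Compute the cofactors C_ij = (−1)^(i+j)·(3×3 minor ij) of I−A; the adjugate is their transpose:
adj(I−A) = Cᵀ =
  [ 0.598750   0.383125   0.248250   0.347000]
  [ 0.074000   0.671500   0.192000   0.185000]
  [ 0.152000   0.260500   0.643000   0.380000]
  [ 0.288000   0.251500   0.250000   0.720000]
det(I−A) = Σ_j (I−A)_1j·C_1j = (1.00)(0.598750) + (-0.40)(0.074000) + (-0.15)(0.152000) + (-0.30)(0.288000) = 0.45995
(I − A)⁻¹ = adj(I−A) / det(I−A) ≈
  [   1.3018     0.8330     0.5397     0.7544]
  [   0.1609     1.4599     0.4174     0.4022]
  [   0.3305     0.5664     1.3980     0.8262]
  [   0.6262     0.5468     0.5435     1.5654]
First solve x = (I − A)⁻¹ d = adj(I−A)·d / det(I−A); in particular x_4 = (0.288000·540 + 0.251500·640 + 0.250000·660 + 0.720000·760) / 0.45995 = 1028.68 / 0.45995 ≈ 2236.504.
Intermediate flow from 2 to 4: z_24 = a_24 · x_4 = 0.10 × 1028.68 / 0.45995 = 102.868 / 0.45995 ≈ 223.7.

z_24 = 223.7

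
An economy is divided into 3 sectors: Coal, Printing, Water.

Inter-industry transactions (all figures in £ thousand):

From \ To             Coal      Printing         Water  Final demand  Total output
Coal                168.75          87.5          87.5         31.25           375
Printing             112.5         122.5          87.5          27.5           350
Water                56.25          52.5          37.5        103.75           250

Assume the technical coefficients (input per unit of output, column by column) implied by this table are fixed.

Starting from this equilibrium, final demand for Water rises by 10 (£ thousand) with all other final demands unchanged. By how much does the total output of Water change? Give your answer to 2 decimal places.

Technical coefficients a_ij = z_ij / X_j:
  a_11 = 168.75/375 = 0.45, a_21 = 112.5/375 = 0.30, a_31 = 56.25/375 = 0.15
  a_12 = 87.5/350 = 0.25, a_22 = 122.5/350 = 0.35, a_32 = 52.5/350 = 0.15
  a_13 = 87.5/250 = 0.35, a_23 = 87.5/250 = 0.35, a_33 = 37.5/250 = 0.15
I − A =
  [   0.55    -0.25    -0.35]
  [  -0.30     0.65    -0.35]
  [  -0.15    -0.15     0.85]
Cofactors of I−A, C_ij = (−1)^(i+j)·(minor ij) (rows/columns in the sector order above):
  C_11 = (0.65)(0.85) − (-0.35)(-0.15) = 0.5000
  C_12 = −[(-0.30)(0.85) − (-0.35)(-0.15)] = 0.3075
  C_13 = (-0.30)(-0.15) − (0.65)(-0.15) = 0.1425
  C_21 = −[(-0.25)(0.85) − (-0.35)(-0.15)] = 0.2650
  C_22 = (0.55)(0.85) − (-0.35)(-0.15) = 0.4150
  C_23 = −[(0.55)(-0.15) − (-0.25)(-0.15)] = 0.1200
  C_31 = (-0.25)(-0.35) − (-0.35)(0.65) = 0.3150
  C_32 = −[(0.55)(-0.35) − (-0.35)(-0.30)] = 0.2975
  C_33 = (0.55)(0.65) − (-0.25)(-0.30) = 0.2825
det(I−A) = Σ_j (I−A)_1j·C_1j = (0.55)(0.5000) + (-0.25)(0.3075) + (-0.35)(0.1425) = 0.14825
adj(I−A) = Cᵀ =
  [ 0.5000   0.2650   0.3150]
  [ 0.3075   0.4150   0.2975]
  [ 0.1425   0.1200   0.2825]
(I − A)⁻¹ = adj(I−A) / det(I−A) ≈
  [   3.3727     1.7875     2.1248]
  [   2.0742     2.7993     2.0067]
  [   0.9612     0.8094     1.9056]
Δx = (I − A)⁻¹ Δd with Δd having +10 in the Water component and 0 elsewhere.
So Δx_3 = L_33 · (+10), where L_33 = adj(I−A)_33 / det(I−A) = 0.2825 / 0.14825.
Δx_3 = 0.2825 × (+10) / 0.14825 = 2.825 / 0.14825 ≈ 19.06.

Δx_3 = 19.06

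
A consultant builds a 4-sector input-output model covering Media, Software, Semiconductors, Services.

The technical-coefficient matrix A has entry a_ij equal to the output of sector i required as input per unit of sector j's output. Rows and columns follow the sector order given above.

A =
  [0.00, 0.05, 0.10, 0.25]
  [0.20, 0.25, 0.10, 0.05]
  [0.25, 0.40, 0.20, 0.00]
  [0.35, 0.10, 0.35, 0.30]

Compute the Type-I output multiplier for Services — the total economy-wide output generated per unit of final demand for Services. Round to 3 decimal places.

m_4 = 3.031

I − A =
  [   1.00    -0.05    -0.10    -0.25]
  [  -0.20     0.75    -0.10    -0.05]
  [  -0.25    -0.40     0.80     0.00]
  [  -0.35    -0.10    -0.35     0.70]
Compute the cofactors C_ij = (−1)^(i+j)·(3×3 minor ij) of I−A; the adjugate is their transpose:
adj(I−A) = Cᵀ =
  [ 0.381000   0.111000   0.124500   0.144000]
  [ 0.147875   0.450625   0.112000   0.085000]
  [ 0.193000   0.260000   0.441500   0.087500]
  [ 0.308125   0.249875   0.299000   0.524000]
det(I−A) = Σ_j (I−A)_1j·C_1j = (1.00)(0.381000) + (-0.05)(0.147875) + (-0.10)(0.193000) + (-0.25)(0.308125) = 0.277275
(I − A)⁻¹ = adj(I−A) / det(I−A) ≈
  [   1.3741     0.4003     0.4490     0.5193]
  [   0.5333     1.6252     0.4039     0.3066]
  [   0.6961     0.9377     1.5923     0.3156]
  [   1.1113     0.9012     1.0784     1.8898]
The output multiplier for sector j is the column-j sum of the Leontief inverse (I − A)⁻¹ = adj(I−A) / det(I−A).
Column 4 of adj(I−A): (0.144000, 0.085000, 0.087500, 0.524000); det(I−A) = 0.277275.
m_4 = (0.144000 + 0.085000 + 0.087500 + 0.524000) / 0.277275 = 0.8405 / 0.277275 ≈ 3.031.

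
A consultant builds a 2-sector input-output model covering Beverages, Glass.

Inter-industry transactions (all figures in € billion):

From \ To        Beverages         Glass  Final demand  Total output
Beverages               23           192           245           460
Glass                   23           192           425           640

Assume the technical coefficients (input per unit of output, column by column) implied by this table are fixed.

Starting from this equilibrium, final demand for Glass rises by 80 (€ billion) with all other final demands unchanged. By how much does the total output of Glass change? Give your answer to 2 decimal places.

Technical coefficients a_ij = z_ij / X_j:
  a_BB = 23/460 = 0.05, a_GB = 23/460 = 0.05
  a_BG = 192/640 = 0.30, a_GG = 192/640 = 0.30
I − A =
  [   0.95    -0.30]
  [  -0.05     0.70]
det(I−A) = (0.95)(0.70) − (-0.30)(-0.05) = 0.6500
adj(I−A) = [[0.70, 0.30], [0.05, 0.95]]
(I − A)⁻¹ = adj(I−A) / det(I−A) ≈
  [   1.0769     0.4615]
  [   0.0769     1.4615]
Δx = (I − A)⁻¹ Δd with Δd having +80 in the Glass component and 0 elsewhere.
So Δx_G = L_GG · (+80), where L_GG = adj(I−A)_GG / det(I−A) = 0.95 / 0.6500.
Δx_G = 0.95 × (+80) / 0.6500 = 76.00 / 0.6500 ≈ 116.92.

Δx_G = 116.92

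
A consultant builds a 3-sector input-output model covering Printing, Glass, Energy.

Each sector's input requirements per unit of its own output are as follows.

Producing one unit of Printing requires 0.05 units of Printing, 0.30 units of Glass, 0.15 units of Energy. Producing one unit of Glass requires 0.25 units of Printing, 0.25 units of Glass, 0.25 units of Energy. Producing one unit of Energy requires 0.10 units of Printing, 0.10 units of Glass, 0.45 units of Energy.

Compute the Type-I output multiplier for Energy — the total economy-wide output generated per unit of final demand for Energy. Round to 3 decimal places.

I − A =
  [   0.95    -0.25    -0.10]
  [  -0.30     0.75    -0.10]
  [  -0.15    -0.25     0.55]
Cofactors of I−A, C_ij = (−1)^(i+j)·(minor ij) (rows/columns in the sector order above):
  C_11 = (0.75)(0.55) − (-0.10)(-0.25) = 0.3875
  C_12 = −[(-0.30)(0.55) − (-0.10)(-0.15)] = 0.1800
  C_13 = (-0.30)(-0.25) − (0.75)(-0.15) = 0.1875
  C_21 = −[(-0.25)(0.55) − (-0.10)(-0.25)] = 0.1625
  C_22 = (0.95)(0.55) − (-0.10)(-0.15) = 0.5075
  C_23 = −[(0.95)(-0.25) − (-0.25)(-0.15)] = 0.2750
  C_31 = (-0.25)(-0.10) − (-0.10)(0.75) = 0.1000
  C_32 = −[(0.95)(-0.10) − (-0.10)(-0.30)] = 0.1250
  C_33 = (0.95)(0.75) − (-0.25)(-0.30) = 0.6375
det(I−A) = Σ_j (I−A)_1j·C_1j = (0.95)(0.3875) + (-0.25)(0.1800) + (-0.10)(0.1875) = 0.304375
adj(I−A) = Cᵀ =
  [ 0.3875   0.1625   0.1000]
  [ 0.1800   0.5075   0.1250]
  [ 0.1875   0.2750   0.6375]
(I − A)⁻¹ = adj(I−A) / det(I−A) ≈
  [   1.2731     0.5339     0.3285]
  [   0.5914     1.6674     0.4107]
  [   0.6160     0.9035     2.0945]
The output multiplier for sector j is the column-j sum of the Leontief inverse (I − A)⁻¹ = adj(I−A) / det(I−A).
Column 3 of adj(I−A): (0.1000, 0.1250, 0.6375); det(I−A) = 0.304375.
m_3 = (0.1000 + 0.1250 + 0.6375) / 0.304375 = 0.8625 / 0.304375 ≈ 2.834.

m_3 = 2.834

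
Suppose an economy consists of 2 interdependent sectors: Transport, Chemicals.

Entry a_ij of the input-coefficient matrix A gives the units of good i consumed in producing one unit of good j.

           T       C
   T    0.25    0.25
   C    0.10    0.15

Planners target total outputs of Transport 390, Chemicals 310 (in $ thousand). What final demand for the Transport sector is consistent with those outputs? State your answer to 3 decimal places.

I − A =
  [   0.75    -0.25]
  [  -0.10     0.85]
d = (I − A) x:
  d_T = (+0.75)·390 + (-0.25)·310 = 215.000
  d_C = (-0.10)·390 + (+0.85)·310 = 224.500

d_T = 215.000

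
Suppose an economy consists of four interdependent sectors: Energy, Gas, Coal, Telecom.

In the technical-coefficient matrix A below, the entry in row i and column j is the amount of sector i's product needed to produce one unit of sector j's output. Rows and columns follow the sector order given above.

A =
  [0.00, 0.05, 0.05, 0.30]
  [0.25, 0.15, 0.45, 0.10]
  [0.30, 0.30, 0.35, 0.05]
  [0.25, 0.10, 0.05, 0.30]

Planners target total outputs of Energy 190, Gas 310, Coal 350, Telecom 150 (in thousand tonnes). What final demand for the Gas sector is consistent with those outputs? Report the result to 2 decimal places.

I − A =
  [   1.00    -0.05    -0.05    -0.30]
  [  -0.25     0.85    -0.45    -0.10]
  [  -0.30    -0.30     0.65    -0.05]
  [  -0.25    -0.10    -0.05     0.70]
d = (I − A) x:
  d_1 = (+1.00)·190 + (-0.05)·310 + (-0.05)·350 + (-0.30)·150 = 112.00
  d_2 = (-0.25)·190 + (+0.85)·310 + (-0.45)·350 + (-0.10)·150 = 43.50
  d_3 = (-0.30)·190 + (-0.30)·310 + (+0.65)·350 + (-0.05)·150 = 70.00
  d_4 = (-0.25)·190 + (-0.10)·310 + (-0.05)·350 + (+0.70)·150 = 9.00

d_2 = 43.50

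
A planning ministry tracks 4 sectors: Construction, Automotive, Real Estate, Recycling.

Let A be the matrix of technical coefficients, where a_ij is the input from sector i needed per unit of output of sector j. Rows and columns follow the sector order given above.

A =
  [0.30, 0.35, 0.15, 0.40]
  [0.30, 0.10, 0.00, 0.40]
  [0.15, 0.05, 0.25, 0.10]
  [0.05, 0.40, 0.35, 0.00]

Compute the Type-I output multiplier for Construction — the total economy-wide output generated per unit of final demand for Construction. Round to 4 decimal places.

I − A =
  [   0.70    -0.35    -0.15    -0.40]
  [  -0.30     0.90     0.00    -0.40]
  [  -0.15    -0.05     0.75    -0.10]
  [  -0.05    -0.40    -0.35     1.00]
Compute the cofactors C_ij = (−1)^(i+j)·(3×3 minor ij) of I−A; the adjugate is their transpose:
adj(I−A) = Cᵀ =
  [ 0.516500   0.390750   0.286000   0.391500]
  [ 0.250500   0.441250   0.188000   0.295500]
  [ 0.143500   0.140250   0.340000   0.147500]
  [ 0.176250   0.245125   0.208500   0.371250]
det(I−A) = Σ_j (I−A)_1j·C_1j = (0.70)(0.516500) + (-0.35)(0.250500) + (-0.15)(0.143500) + (-0.40)(0.176250) = 0.18185
(I − A)⁻¹ = adj(I−A) / det(I−A) ≈
  [   2.84025     2.14875     1.57272     2.15287]
  [   1.37751     2.42645     1.03382     1.62497]
  [   0.78911     0.77124     1.86967     0.81111]
  [   0.96921     1.34795     1.14655     2.04152]
The output multiplier for sector j is the column-j sum of the Leontief inverse (I − A)⁻¹ = adj(I−A) / det(I−A).
Column 1 of adj(I−A): (0.516500, 0.250500, 0.143500, 0.176250); det(I−A) = 0.18185.
m_1 = (0.516500 + 0.250500 + 0.143500 + 0.176250) / 0.18185 = 1.08675 / 0.18185 ≈ 5.9761.

m_1 = 5.9761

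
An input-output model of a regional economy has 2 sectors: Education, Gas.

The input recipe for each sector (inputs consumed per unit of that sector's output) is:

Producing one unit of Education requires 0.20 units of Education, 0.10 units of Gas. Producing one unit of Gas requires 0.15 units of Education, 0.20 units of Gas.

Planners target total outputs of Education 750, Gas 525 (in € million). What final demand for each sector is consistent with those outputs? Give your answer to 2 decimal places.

d_1 = 521.25, d_2 = 345.00

I − A =
  [   0.80    -0.15]
  [  -0.10     0.80]
d = (I − A) x:
  d_1 = (+0.80)·750 + (-0.15)·525 = 521.25
  d_2 = (-0.10)·750 + (+0.80)·525 = 345.00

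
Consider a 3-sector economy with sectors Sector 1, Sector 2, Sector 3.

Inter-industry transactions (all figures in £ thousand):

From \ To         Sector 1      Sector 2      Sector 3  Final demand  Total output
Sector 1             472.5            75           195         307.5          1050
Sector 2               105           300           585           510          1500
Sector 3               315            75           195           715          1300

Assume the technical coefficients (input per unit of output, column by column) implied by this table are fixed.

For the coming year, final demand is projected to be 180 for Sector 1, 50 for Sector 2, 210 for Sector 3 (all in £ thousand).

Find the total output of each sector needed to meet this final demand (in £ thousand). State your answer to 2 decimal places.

x_1 = 480.37, x_2 = 369.10, x_3 = 438.31

Technical coefficients a_ij = z_ij / X_j:
  a_11 = 472.5/1050 = 0.45, a_21 = 105/1050 = 0.10, a_31 = 315/1050 = 0.30
  a_12 = 75/1500 = 0.05, a_22 = 300/1500 = 0.20, a_32 = 75/1500 = 0.05
  a_13 = 195/1300 = 0.15, a_23 = 585/1300 = 0.45, a_33 = 195/1300 = 0.15
I − A =
  [   0.55    -0.05    -0.15]
  [  -0.10     0.80    -0.45]
  [  -0.30    -0.05     0.85]
Cofactors of I−A, C_ij = (−1)^(i+j)·(minor ij) (rows/columns in the sector order above):
  C_11 = (0.80)(0.85) − (-0.45)(-0.05) = 0.6575
  C_12 = −[(-0.10)(0.85) − (-0.45)(-0.30)] = 0.2200
  C_13 = (-0.10)(-0.05) − (0.80)(-0.30) = 0.2450
  C_21 = −[(-0.05)(0.85) − (-0.15)(-0.05)] = 0.0500
  C_22 = (0.55)(0.85) − (-0.15)(-0.30) = 0.4225
  C_23 = −[(0.55)(-0.05) − (-0.05)(-0.30)] = 0.0425
  C_31 = (-0.05)(-0.45) − (-0.15)(0.80) = 0.1425
  C_32 = −[(0.55)(-0.45) − (-0.15)(-0.10)] = 0.2625
  C_33 = (0.55)(0.80) − (-0.05)(-0.10) = 0.4350
det(I−A) = Σ_j (I−A)_1j·C_1j = (0.55)(0.6575) + (-0.05)(0.2200) + (-0.15)(0.2450) = 0.313875
adj(I−A) = Cᵀ =
  [ 0.6575   0.0500   0.1425]
  [ 0.2200   0.4225   0.2625]
  [ 0.2450   0.0425   0.4350]
(I − A)⁻¹ = adj(I−A) / det(I−A) ≈
  [   2.0948     0.1593     0.4540]
  [   0.7009     1.3461     0.8363]
  [   0.7806     0.1354     1.3859]
x = (I − A)⁻¹ d = adj(I−A)·d / det(I−A), with det(I−A) = 0.313875:
  x_1 = (0.6575·180 + 0.0500·50 + 0.1425·210) / 0.313875 = 150.775 / 0.313875 ≈ 480.37
  x_2 = (0.2200·180 + 0.4225·50 + 0.2625·210) / 0.313875 = 115.85 / 0.313875 ≈ 369.10
  x_3 = (0.2450·180 + 0.0425·50 + 0.4350·210) / 0.313875 = 137.575 / 0.313875 ≈ 438.31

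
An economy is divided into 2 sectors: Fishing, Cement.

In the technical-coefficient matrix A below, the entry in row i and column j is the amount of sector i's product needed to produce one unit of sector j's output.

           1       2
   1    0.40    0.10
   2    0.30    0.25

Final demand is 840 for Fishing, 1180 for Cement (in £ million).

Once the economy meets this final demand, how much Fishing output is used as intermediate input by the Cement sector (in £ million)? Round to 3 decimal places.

I − A =
  [   0.60    -0.10]
  [  -0.30     0.75]
det(I−A) = (0.60)(0.75) − (-0.10)(-0.30) = 0.4200
adj(I−A) = [[0.75, 0.10], [0.30, 0.60]]
(I − A)⁻¹ = adj(I−A) / det(I−A) ≈
  [   1.7857     0.2381]
  [   0.7143     1.4286]
First solve x = (I − A)⁻¹ d = adj(I−A)·d / det(I−A); in particular x_2 = (0.30·840 + 0.60·1180) / 0.4200 = 960.00 / 0.4200 ≈ 2285.71429.
Intermediate flow from 1 to 2: z_12 = a_12 · x_2 = 0.10 × 960.00 / 0.4200 = 96.00 / 0.4200 ≈ 228.571.

z_12 = 228.571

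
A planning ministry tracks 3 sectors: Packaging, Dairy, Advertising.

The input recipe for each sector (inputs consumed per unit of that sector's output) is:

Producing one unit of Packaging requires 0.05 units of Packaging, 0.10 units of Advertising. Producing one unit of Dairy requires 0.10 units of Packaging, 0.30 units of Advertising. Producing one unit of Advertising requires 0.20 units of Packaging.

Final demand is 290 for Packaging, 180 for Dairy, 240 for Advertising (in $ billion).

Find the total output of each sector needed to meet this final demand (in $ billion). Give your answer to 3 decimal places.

I − A =
  [   0.95    -0.10    -0.20]
  [   0.00     1.00     0.00]
  [  -0.10    -0.30     1.00]
Cofactors of I−A, C_ij = (−1)^(i+j)·(minor ij) (rows/columns in the sector order above):
  C_11 = (1.00)(1.00) − (0.00)(-0.30) = 1.0000
  C_12 = −[(0.00)(1.00) − (0.00)(-0.10)] = 0.0000
  C_13 = (0.00)(-0.30) − (1.00)(-0.10) = 0.1000
  C_21 = −[(-0.10)(1.00) − (-0.20)(-0.30)] = 0.1600
  C_22 = (0.95)(1.00) − (-0.20)(-0.10) = 0.9300
  C_23 = −[(0.95)(-0.30) − (-0.10)(-0.10)] = 0.2950
  C_31 = (-0.10)(0.00) − (-0.20)(1.00) = 0.2000
  C_32 = −[(0.95)(0.00) − (-0.20)(0.00)] = 0.0000
  C_33 = (0.95)(1.00) − (-0.10)(0.00) = 0.9500
det(I−A) = Σ_j (I−A)_1j·C_1j = (0.95)(1.0000) + (-0.10)(0.0000) + (-0.20)(0.1000) = 0.9300
adj(I−A) = Cᵀ =
  [ 1.0000   0.1600   0.2000]
  [ 0.0000   0.9300   0.0000]
  [ 0.1000   0.2950   0.9500]
(I − A)⁻¹ = adj(I−A) / det(I−A) ≈
  [   1.0753     0.1720     0.2151]
  [   0.0000     1.0000     0.0000]
  [   0.1075     0.3172     1.0215]
x = (I − A)⁻¹ d = adj(I−A)·d / det(I−A), with det(I−A) = 0.9300:
  x_1 = (1.0000·290 + 0.1600·180 + 0.2000·240) / 0.9300 = 366.80 / 0.9300 ≈ 394.409
  x_2 = (0.0000·290 + 0.9300·180 + 0.0000·240) / 0.9300 = 167.40 / 0.9300 = 180.000
  x_3 = (0.1000·290 + 0.2950·180 + 0.9500·240) / 0.9300 = 310.10 / 0.9300 ≈ 333.441

x_1 = 394.409, x_2 = 180.000, x_3 = 333.441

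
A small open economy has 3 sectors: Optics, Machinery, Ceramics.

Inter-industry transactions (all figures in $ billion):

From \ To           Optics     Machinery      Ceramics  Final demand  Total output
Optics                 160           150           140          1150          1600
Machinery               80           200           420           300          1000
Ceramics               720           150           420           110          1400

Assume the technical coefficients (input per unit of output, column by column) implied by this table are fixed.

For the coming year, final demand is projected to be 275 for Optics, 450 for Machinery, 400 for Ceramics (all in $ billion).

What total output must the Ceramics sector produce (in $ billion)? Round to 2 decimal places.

Technical coefficients a_ij = z_ij / X_j:
  a_11 = 160/1600 = 0.10, a_21 = 80/1600 = 0.05, a_31 = 720/1600 = 0.45
  a_12 = 150/1000 = 0.15, a_22 = 200/1000 = 0.20, a_32 = 150/1000 = 0.15
  a_13 = 140/1400 = 0.10, a_23 = 420/1400 = 0.30, a_33 = 420/1400 = 0.30
I − A =
  [   0.90    -0.15    -0.10]
  [  -0.05     0.80    -0.30]
  [  -0.45    -0.15     0.70]
Cofactors of I−A, C_ij = (−1)^(i+j)·(minor ij) (rows/columns in the sector order above):
  C_11 = (0.80)(0.70) − (-0.30)(-0.15) = 0.5150
  C_12 = −[(-0.05)(0.70) − (-0.30)(-0.45)] = 0.1700
  C_13 = (-0.05)(-0.15) − (0.80)(-0.45) = 0.3675
  C_21 = −[(-0.15)(0.70) − (-0.10)(-0.15)] = 0.1200
  C_22 = (0.90)(0.70) − (-0.10)(-0.45) = 0.5850
  C_23 = −[(0.90)(-0.15) − (-0.15)(-0.45)] = 0.2025
  C_31 = (-0.15)(-0.30) − (-0.10)(0.80) = 0.1250
  C_32 = −[(0.90)(-0.30) − (-0.10)(-0.05)] = 0.2750
  C_33 = (0.90)(0.80) − (-0.15)(-0.05) = 0.7125
det(I−A) = Σ_j (I−A)_1j·C_1j = (0.90)(0.5150) + (-0.15)(0.1700) + (-0.10)(0.3675) = 0.40125
adj(I−A) = Cᵀ =
  [ 0.5150   0.1200   0.1250]
  [ 0.1700   0.5850   0.2750]
  [ 0.3675   0.2025   0.7125]
(I − A)⁻¹ = adj(I−A) / det(I−A) ≈
  [   1.2835     0.2991     0.3115]
  [   0.4237     1.4579     0.6854]
  [   0.9159     0.5047     1.7757]
x = (I − A)⁻¹ d = adj(I−A)·d / det(I−A), with det(I−A) = 0.40125:
  x_1 = (0.5150·275 + 0.1200·450 + 0.1250·400) / 0.40125 = 245.625 / 0.40125 ≈ 612.15
  x_2 = (0.1700·275 + 0.5850·450 + 0.2750·400) / 0.40125 = 420.00 / 0.40125 ≈ 1046.73
  x_3 = (0.3675·275 + 0.2025·450 + 0.7125·400) / 0.40125 = 477.1875 / 0.40125 ≈ 1189.25

x_3 = 1189.25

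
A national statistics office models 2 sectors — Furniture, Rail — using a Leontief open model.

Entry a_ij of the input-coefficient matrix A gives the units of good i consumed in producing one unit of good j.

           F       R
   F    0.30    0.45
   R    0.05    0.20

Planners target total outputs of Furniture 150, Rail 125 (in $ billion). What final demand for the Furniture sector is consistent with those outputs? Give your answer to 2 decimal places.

d_F = 48.75

I − A =
  [   0.70    -0.45]
  [  -0.05     0.80]
d = (I − A) x:
  d_F = (+0.70)·150 + (-0.45)·125 = 48.75
  d_R = (-0.05)·150 + (+0.80)·125 = 92.50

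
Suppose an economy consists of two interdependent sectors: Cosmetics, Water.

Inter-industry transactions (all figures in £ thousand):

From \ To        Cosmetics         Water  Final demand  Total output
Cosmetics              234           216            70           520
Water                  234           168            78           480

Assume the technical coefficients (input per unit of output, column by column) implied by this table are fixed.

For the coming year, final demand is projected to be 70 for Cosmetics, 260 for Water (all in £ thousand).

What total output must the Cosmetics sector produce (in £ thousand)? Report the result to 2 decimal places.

x_C = 1048.39

Technical coefficients a_ij = z_ij / X_j:
  a_CC = 234/520 = 0.45, a_WC = 234/520 = 0.45
  a_CW = 216/480 = 0.45, a_WW = 168/480 = 0.35
I − A =
  [   0.55    -0.45]
  [  -0.45     0.65]
det(I−A) = (0.55)(0.65) − (-0.45)(-0.45) = 0.1550
adj(I−A) = [[0.65, 0.45], [0.45, 0.55]]
(I − A)⁻¹ = adj(I−A) / det(I−A) ≈
  [   4.1935     2.9032]
  [   2.9032     3.5484]
x = (I − A)⁻¹ d = adj(I−A)·d / det(I−A), with det(I−A) = 0.1550:
  x_C = (0.65·70 + 0.45·260) / 0.1550 = 162.50 / 0.1550 ≈ 1048.39
  x_W = (0.45·70 + 0.55·260) / 0.1550 = 174.50 / 0.1550 ≈ 1125.81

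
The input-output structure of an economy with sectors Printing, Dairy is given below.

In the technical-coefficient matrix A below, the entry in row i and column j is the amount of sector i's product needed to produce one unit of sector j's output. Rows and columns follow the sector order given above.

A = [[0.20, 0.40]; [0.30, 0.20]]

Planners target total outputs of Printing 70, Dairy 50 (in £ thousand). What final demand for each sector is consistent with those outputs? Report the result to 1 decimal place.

I − A =
  [   0.80    -0.40]
  [  -0.30     0.80]
d = (I − A) x:
  d_1 = (+0.80)·70 + (-0.40)·50 = 36.0
  d_2 = (-0.30)·70 + (+0.80)·50 = 19.0

d_1 = 36.0, d_2 = 19.0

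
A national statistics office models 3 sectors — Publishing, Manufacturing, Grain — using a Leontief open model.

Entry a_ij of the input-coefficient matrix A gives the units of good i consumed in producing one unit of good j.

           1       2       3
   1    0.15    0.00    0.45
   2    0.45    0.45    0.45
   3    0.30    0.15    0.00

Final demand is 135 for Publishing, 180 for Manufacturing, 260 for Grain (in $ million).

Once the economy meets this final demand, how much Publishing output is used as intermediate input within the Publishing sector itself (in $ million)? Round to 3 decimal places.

I − A =
  [   0.85     0.00    -0.45]
  [  -0.45     0.55    -0.45]
  [  -0.30    -0.15     1.00]
Cofactors of I−A, C_ij = (−1)^(i+j)·(minor ij) (rows/columns in the sector order above):
  C_11 = (0.55)(1.00) − (-0.45)(-0.15) = 0.4825
  C_12 = −[(-0.45)(1.00) − (-0.45)(-0.30)] = 0.5850
  C_13 = (-0.45)(-0.15) − (0.55)(-0.30) = 0.2325
  C_21 = −[(0.00)(1.00) − (-0.45)(-0.15)] = 0.0675
  C_22 = (0.85)(1.00) − (-0.45)(-0.30) = 0.7150
  C_23 = −[(0.85)(-0.15) − (0.00)(-0.30)] = 0.1275
  C_31 = (0.00)(-0.45) − (-0.45)(0.55) = 0.2475
  C_32 = −[(0.85)(-0.45) − (-0.45)(-0.45)] = 0.5850
  C_33 = (0.85)(0.55) − (0.00)(-0.45) = 0.4675
det(I−A) = Σ_j (I−A)_1j·C_1j = (0.85)(0.4825) + (0.00)(0.5850) + (-0.45)(0.2325) = 0.3055
adj(I−A) = Cᵀ =
  [ 0.4825   0.0675   0.2475]
  [ 0.5850   0.7150   0.5850]
  [ 0.2325   0.1275   0.4675]
(I − A)⁻¹ = adj(I−A) / det(I−A) ≈
  [   1.5794     0.2209     0.8101]
  [   1.9149     2.3404     1.9149]
  [   0.7610     0.4173     1.5303]
First solve x = (I − A)⁻¹ d = adj(I−A)·d / det(I−A); in particular x_1 = (0.4825·135 + 0.0675·180 + 0.2475·260) / 0.3055 = 141.6375 / 0.3055 ≈ 463.62520.
Intermediate flow from 1 to 1: z_11 = a_11 · x_1 = 0.15 × 141.6375 / 0.3055 = 21.245625 / 0.3055 ≈ 69.544.

z_11 = 69.544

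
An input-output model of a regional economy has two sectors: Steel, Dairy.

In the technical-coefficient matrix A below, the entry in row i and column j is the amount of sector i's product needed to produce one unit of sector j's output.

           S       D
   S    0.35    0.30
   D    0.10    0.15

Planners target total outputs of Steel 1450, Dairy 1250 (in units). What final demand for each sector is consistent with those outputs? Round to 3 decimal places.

d_S = 567.500, d_D = 917.500

I − A =
  [   0.65    -0.30]
  [  -0.10     0.85]
d = (I − A) x:
  d_S = (+0.65)·1450 + (-0.30)·1250 = 567.500
  d_D = (-0.10)·1450 + (+0.85)·1250 = 917.500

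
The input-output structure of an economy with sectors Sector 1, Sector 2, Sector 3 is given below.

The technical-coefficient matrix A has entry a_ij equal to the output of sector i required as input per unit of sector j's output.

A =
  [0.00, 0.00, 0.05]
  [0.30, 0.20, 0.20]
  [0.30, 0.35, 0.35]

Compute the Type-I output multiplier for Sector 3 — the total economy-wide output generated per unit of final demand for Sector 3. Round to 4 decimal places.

m_3 = 2.4379

I − A =
  [   1.00     0.00    -0.05]
  [  -0.30     0.80    -0.20]
  [  -0.30    -0.35     0.65]
Cofactors of I−A, C_ij = (−1)^(i+j)·(minor ij) (rows/columns in the sector order above):
  C_11 = (0.80)(0.65) − (-0.20)(-0.35) = 0.4500
  C_12 = −[(-0.30)(0.65) − (-0.20)(-0.30)] = 0.2550
  C_13 = (-0.30)(-0.35) − (0.80)(-0.30) = 0.3450
  C_21 = −[(0.00)(0.65) − (-0.05)(-0.35)] = 0.0175
  C_22 = (1.00)(0.65) − (-0.05)(-0.30) = 0.6350
  C_23 = −[(1.00)(-0.35) − (0.00)(-0.30)] = 0.3500
  C_31 = (0.00)(-0.20) − (-0.05)(0.80) = 0.0400
  C_32 = −[(1.00)(-0.20) − (-0.05)(-0.30)] = 0.2150
  C_33 = (1.00)(0.80) − (0.00)(-0.30) = 0.8000
det(I−A) = Σ_j (I−A)_1j·C_1j = (1.00)(0.4500) + (0.00)(0.2550) + (-0.05)(0.3450) = 0.43275
adj(I−A) = Cᵀ =
  [ 0.4500   0.0175   0.0400]
  [ 0.2550   0.6350   0.2150]
  [ 0.3450   0.3500   0.8000]
(I − A)⁻¹ = adj(I−A) / det(I−A) ≈
  [   1.03986     0.04044     0.09243]
  [   0.58925     1.46736     0.49682]
  [   0.79723     0.80878     1.84864]
The output multiplier for sector j is the column-j sum of the Leontief inverse (I − A)⁻¹ = adj(I−A) / det(I−A).
Column 3 of adj(I−A): (0.0400, 0.2150, 0.8000); det(I−A) = 0.43275.
m_3 = (0.0400 + 0.2150 + 0.8000) / 0.43275 = 1.055 / 0.43275 ≈ 2.4379.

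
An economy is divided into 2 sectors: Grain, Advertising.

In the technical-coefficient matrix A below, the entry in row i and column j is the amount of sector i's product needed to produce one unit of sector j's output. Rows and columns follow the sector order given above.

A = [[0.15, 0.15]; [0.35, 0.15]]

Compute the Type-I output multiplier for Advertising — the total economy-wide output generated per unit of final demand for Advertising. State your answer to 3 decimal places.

m_2 = 1.493

I − A =
  [   0.85    -0.15]
  [  -0.35     0.85]
det(I−A) = (0.85)(0.85) − (-0.15)(-0.35) = 0.6700
adj(I−A) = [[0.85, 0.15], [0.35, 0.85]]
(I − A)⁻¹ = adj(I−A) / det(I−A) ≈
  [   1.2687     0.2239]
  [   0.5224     1.2687]
The output multiplier for sector j is the column-j sum of the Leontief inverse (I − A)⁻¹ = adj(I−A) / det(I−A).
Column 2 of adj(I−A): (0.15, 0.85); det(I−A) = 0.6700.
m_2 = (0.15 + 0.85) / 0.6700 = 1.00 / 0.6700 ≈ 1.493.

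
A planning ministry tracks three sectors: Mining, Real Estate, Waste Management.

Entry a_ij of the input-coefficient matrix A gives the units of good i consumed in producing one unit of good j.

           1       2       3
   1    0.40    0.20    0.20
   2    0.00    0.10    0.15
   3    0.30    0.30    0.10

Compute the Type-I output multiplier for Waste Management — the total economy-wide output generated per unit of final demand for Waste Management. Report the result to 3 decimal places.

I − A =
  [   0.60    -0.20    -0.20]
  [   0.00     0.90    -0.15]
  [  -0.30    -0.30     0.90]
Cofactors of I−A, C_ij = (−1)^(i+j)·(minor ij) (rows/columns in the sector order above):
  C_11 = (0.90)(0.90) − (-0.15)(-0.30) = 0.7650
  C_12 = −[(0.00)(0.90) − (-0.15)(-0.30)] = 0.0450
  C_13 = (0.00)(-0.30) − (0.90)(-0.30) = 0.2700
  C_21 = −[(-0.20)(0.90) − (-0.20)(-0.30)] = 0.2400
  C_22 = (0.60)(0.90) − (-0.20)(-0.30) = 0.4800
  C_23 = −[(0.60)(-0.30) − (-0.20)(-0.30)] = 0.2400
  C_31 = (-0.20)(-0.15) − (-0.20)(0.90) = 0.2100
  C_32 = −[(0.60)(-0.15) − (-0.20)(0.00)] = 0.0900
  C_33 = (0.60)(0.90) − (-0.20)(0.00) = 0.5400
det(I−A) = Σ_j (I−A)_1j·C_1j = (0.60)(0.7650) + (-0.20)(0.0450) + (-0.20)(0.2700) = 0.3960
adj(I−A) = Cᵀ =
  [ 0.7650   0.2400   0.2100]
  [ 0.0450   0.4800   0.0900]
  [ 0.2700   0.2400   0.5400]
(I − A)⁻¹ = adj(I−A) / det(I−A) ≈
  [   1.9318     0.6061     0.5303]
  [   0.1136     1.2121     0.2273]
  [   0.6818     0.6061     1.3636]
The output multiplier for sector j is the column-j sum of the Leontief inverse (I − A)⁻¹ = adj(I−A) / det(I−A).
Column 3 of adj(I−A): (0.2100, 0.0900, 0.5400); det(I−A) = 0.3960.
m_3 = (0.2100 + 0.0900 + 0.5400) / 0.3960 = 0.84 / 0.3960 ≈ 2.121.

m_3 = 2.121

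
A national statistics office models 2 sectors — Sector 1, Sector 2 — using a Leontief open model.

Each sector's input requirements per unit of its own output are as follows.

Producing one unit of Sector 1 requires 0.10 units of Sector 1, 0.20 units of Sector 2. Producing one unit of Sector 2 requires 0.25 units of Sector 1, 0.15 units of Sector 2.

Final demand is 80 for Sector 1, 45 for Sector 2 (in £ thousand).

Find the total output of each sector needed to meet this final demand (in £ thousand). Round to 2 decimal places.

I − A =
  [   0.90    -0.25]
  [  -0.20     0.85]
det(I−A) = (0.90)(0.85) − (-0.25)(-0.20) = 0.7150
adj(I−A) = [[0.85, 0.25], [0.20, 0.90]]
(I − A)⁻¹ = adj(I−A) / det(I−A) ≈
  [   1.1888     0.3497]
  [   0.2797     1.2587]
x = (I − A)⁻¹ d = adj(I−A)·d / det(I−A), with det(I−A) = 0.7150:
  x_1 = (0.85·80 + 0.25·45) / 0.7150 = 79.25 / 0.7150 ≈ 110.84
  x_2 = (0.20·80 + 0.90·45) / 0.7150 = 56.50 / 0.7150 ≈ 79.02

x_1 = 110.84, x_2 = 79.02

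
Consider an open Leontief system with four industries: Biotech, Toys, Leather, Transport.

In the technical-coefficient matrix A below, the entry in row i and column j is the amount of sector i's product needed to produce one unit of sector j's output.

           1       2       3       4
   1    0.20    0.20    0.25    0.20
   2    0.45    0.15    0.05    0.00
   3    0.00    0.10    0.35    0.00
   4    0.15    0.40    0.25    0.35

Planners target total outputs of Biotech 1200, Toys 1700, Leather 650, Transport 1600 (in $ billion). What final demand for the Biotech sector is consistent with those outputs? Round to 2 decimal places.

I − A =
  [   0.80    -0.20    -0.25    -0.20]
  [  -0.45     0.85    -0.05     0.00]
  [   0.00    -0.10     0.65     0.00]
  [  -0.15    -0.40    -0.25     0.65]
d = (I − A) x:
  d_1 = (+0.80)·1200 + (-0.20)·1700 + (-0.25)·650 + (-0.20)·1600 = 137.50
  d_2 = (-0.45)·1200 + (+0.85)·1700 + (-0.05)·650 + (+0.00)·1600 = 872.50
  d_3 = (+0.00)·1200 + (-0.10)·1700 + (+0.65)·650 + (+0.00)·1600 = 252.50
  d_4 = (-0.15)·1200 + (-0.40)·1700 + (-0.25)·650 + (+0.65)·1600 = 17.50

d_1 = 137.50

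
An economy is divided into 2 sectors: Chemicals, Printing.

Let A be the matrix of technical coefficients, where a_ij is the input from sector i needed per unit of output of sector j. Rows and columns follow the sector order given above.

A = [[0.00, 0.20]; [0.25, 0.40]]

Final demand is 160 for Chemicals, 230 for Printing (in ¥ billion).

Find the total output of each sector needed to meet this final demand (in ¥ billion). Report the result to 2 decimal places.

x_1 = 258.18, x_2 = 490.91

I − A =
  [   1.00    -0.20]
  [  -0.25     0.60]
det(I−A) = (1.00)(0.60) − (-0.20)(-0.25) = 0.5500
adj(I−A) = [[0.60, 0.20], [0.25, 1.00]]
(I − A)⁻¹ = adj(I−A) / det(I−A) ≈
  [   1.0909     0.3636]
  [   0.4545     1.8182]
x = (I − A)⁻¹ d = adj(I−A)·d / det(I−A), with det(I−A) = 0.5500:
  x_1 = (0.60·160 + 0.20·230) / 0.5500 = 142.00 / 0.5500 ≈ 258.18
  x_2 = (0.25·160 + 1.00·230) / 0.5500 = 270.00 / 0.5500 ≈ 490.91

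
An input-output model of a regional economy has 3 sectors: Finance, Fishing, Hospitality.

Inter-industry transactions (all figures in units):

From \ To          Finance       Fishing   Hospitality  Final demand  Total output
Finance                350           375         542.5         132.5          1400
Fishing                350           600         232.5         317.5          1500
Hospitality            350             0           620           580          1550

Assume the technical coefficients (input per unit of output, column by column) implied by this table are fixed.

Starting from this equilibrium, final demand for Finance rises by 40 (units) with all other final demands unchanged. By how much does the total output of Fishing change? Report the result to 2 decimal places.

Δx_2 = 43.96

Technical coefficients a_ij = z_ij / X_j:
  a_11 = 350/1400 = 0.25, a_21 = 350/1400 = 0.25, a_31 = 350/1400 = 0.25
  a_12 = 375/1500 = 0.25, a_22 = 600/1500 = 0.40, a_32 = 0/1500 = 0.00
  a_13 = 542.5/1550 = 0.35, a_23 = 232.5/1550 = 0.15, a_33 = 620/1550 = 0.40
I − A =
  [   0.75    -0.25    -0.35]
  [  -0.25     0.60    -0.15]
  [  -0.25     0.00     0.60]
Cofactors of I−A, C_ij = (−1)^(i+j)·(minor ij) (rows/columns in the sector order above):
  C_11 = (0.60)(0.60) − (-0.15)(0.00) = 0.3600
  C_12 = −[(-0.25)(0.60) − (-0.15)(-0.25)] = 0.1875
  C_13 = (-0.25)(0.00) − (0.60)(-0.25) = 0.1500
  C_21 = −[(-0.25)(0.60) − (-0.35)(0.00)] = 0.1500
  C_22 = (0.75)(0.60) − (-0.35)(-0.25) = 0.3625
  C_23 = −[(0.75)(0.00) − (-0.25)(-0.25)] = 0.0625
  C_31 = (-0.25)(-0.15) − (-0.35)(0.60) = 0.2475
  C_32 = −[(0.75)(-0.15) − (-0.35)(-0.25)] = 0.2000
  C_33 = (0.75)(0.60) − (-0.25)(-0.25) = 0.3875
det(I−A) = Σ_j (I−A)_1j·C_1j = (0.75)(0.3600) + (-0.25)(0.1875) + (-0.35)(0.1500) = 0.170625
adj(I−A) = Cᵀ =
  [ 0.3600   0.1500   0.2475]
  [ 0.1875   0.3625   0.2000]
  [ 0.1500   0.0625   0.3875]
(I − A)⁻¹ = adj(I−A) / det(I−A) ≈
  [   2.1099     0.8791     1.4505]
  [   1.0989     2.1245     1.1722]
  [   0.8791     0.3663     2.2711]
Δx = (I − A)⁻¹ Δd with Δd having +40 in the Finance component and 0 elsewhere.
So Δx_2 = L_21 · (+40), where L_21 = adj(I−A)_21 / det(I−A) = 0.1875 / 0.170625.
Δx_2 = 0.1875 × (+40) / 0.170625 = 7.50 / 0.170625 ≈ 43.96.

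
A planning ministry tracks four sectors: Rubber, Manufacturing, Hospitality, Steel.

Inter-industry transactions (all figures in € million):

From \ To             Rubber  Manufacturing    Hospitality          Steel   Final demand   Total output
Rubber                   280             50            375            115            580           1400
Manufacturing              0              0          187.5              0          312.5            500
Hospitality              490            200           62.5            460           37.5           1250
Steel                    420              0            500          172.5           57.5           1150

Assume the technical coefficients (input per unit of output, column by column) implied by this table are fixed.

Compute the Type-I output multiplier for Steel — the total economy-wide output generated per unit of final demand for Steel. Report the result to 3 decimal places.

Technical coefficients a_ij = z_ij / X_j:
  a_11 = 280/1400 = 0.20, a_21 = 0/1400 = 0.00, a_31 = 490/1400 = 0.35, a_41 = 420/1400 = 0.30
  a_12 = 50/500 = 0.10, a_22 = 0/500 = 0.00, a_32 = 200/500 = 0.40, a_42 = 0/500 = 0.00
  a_13 = 375/1250 = 0.30, a_23 = 187.5/1250 = 0.15, a_33 = 62.5/1250 = 0.05, a_43 = 500/1250 = 0.40
  a_14 = 115/1150 = 0.10, a_24 = 0/1150 = 0.00, a_34 = 460/1150 = 0.40, a_44 = 172.5/1150 = 0.15
I − A =
  [   0.80    -0.10    -0.30    -0.10]
  [   0.00     1.00    -0.15     0.00]
  [  -0.35    -0.40     0.95    -0.40]
  [  -0.30     0.00    -0.40     0.85]
Compute the cofactors C_ij = (−1)^(i+j)·(3×3 minor ij) of I−A; the adjugate is their transpose:
adj(I−A) = Cᵀ =
  [ 0.596500   0.182750   0.307750   0.215000]
  [ 0.062625   0.350250   0.097500   0.053250]
  [ 0.417500   0.301750   0.650000   0.355000]
  [ 0.407000   0.206500   0.414500   0.601750]
det(I−A) = Σ_j (I−A)_1j·C_1j = (0.80)(0.596500) + (-0.10)(0.062625) + (-0.30)(0.417500) + (-0.10)(0.407000) = 0.3049875
(I − A)⁻¹ = adj(I−A) / det(I−A) ≈
  [   1.9558     0.5992     1.0091     0.7049]
  [   0.2053     1.1484     0.3197     0.1746]
  [   1.3689     0.9894     2.1312     1.1640]
  [   1.3345     0.6771     1.3591     1.9730]
The output multiplier for sector j is the column-j sum of the Leontief inverse (I − A)⁻¹ = adj(I−A) / det(I−A).
Column 4 of adj(I−A): (0.215000, 0.053250, 0.355000, 0.601750); det(I−A) = 0.3049875.
m_4 = (0.215000 + 0.053250 + 0.355000 + 0.601750) / 0.3049875 = 1.225 / 0.3049875 ≈ 4.017.

m_4 = 4.017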